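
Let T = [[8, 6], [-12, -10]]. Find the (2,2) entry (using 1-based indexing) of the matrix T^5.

-2080

Characteristic polynomial: r^2 + 2r - 8 = (r - 2)(r + 4), so the eigenvalues are -4, 2.
r=-4: eigenvector (1, -2).
r=2: eigenvector (1, -1).
P = [[1, 1], [-2, -1]], D = diag(-4, 2), P⁻¹ = [[-1, -1], [2, 1]].
T⁵ = P·diag(-1024, 32)·P⁻¹ = [[1088, 1056], [-2112, -2080]].
The requested entry is -2080.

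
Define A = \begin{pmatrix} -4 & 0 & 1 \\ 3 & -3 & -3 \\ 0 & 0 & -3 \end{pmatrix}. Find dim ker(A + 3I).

A + 3I = [[-1, 0, 1], [3, 0, -3], [0, 0, 0]].
This matrix has rank 1, so its null space has dimension 3 − 1 = 2.

2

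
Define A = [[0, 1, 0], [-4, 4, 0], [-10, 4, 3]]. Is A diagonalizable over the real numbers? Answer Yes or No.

No

Characteristic polynomial: p(μ) = μ^3 - 7μ^2 + 16μ - 12 = (μ - 3)(μ - 2)^2.
μ = 2 has algebraic multiplicity 2; rank(A − 2I) = 2, so geometric multiplicity = 1.
Geometric multiplicity < algebraic multiplicity, so A is not diagonalizable.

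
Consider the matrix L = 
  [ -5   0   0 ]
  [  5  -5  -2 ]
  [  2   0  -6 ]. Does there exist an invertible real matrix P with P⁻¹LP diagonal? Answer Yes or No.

Characteristic polynomial: p(s) = s^3 + 16s^2 + 85s + 150 = (s + 5)^2(s + 6).
s = -5 has algebraic multiplicity 2; rank(L + 5I) = 2, so geometric multiplicity = 1.
Geometric multiplicity < algebraic multiplicity, so L is not diagonalizable.

No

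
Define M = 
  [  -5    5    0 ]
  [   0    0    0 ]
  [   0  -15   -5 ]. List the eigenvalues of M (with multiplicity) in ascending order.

Characteristic polynomial: p(r) = r^3 + 10r^2 + 25r = r(r + 5)^2.
Roots (with multiplicity): -5, -5, 0.

-5, -5, 0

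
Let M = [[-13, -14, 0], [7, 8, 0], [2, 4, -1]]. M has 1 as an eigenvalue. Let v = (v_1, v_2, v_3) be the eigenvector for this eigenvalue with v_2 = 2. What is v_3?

2

M − 1I = [[-14, -14, 0], [7, 7, 0], [2, 4, -2]].
Solving (M − 1I)v = 0 gives the eigenspace spanned by (-2, 2, 2).
With v_2 = 2, v = (-2, 2, 2), so v_3 = 2.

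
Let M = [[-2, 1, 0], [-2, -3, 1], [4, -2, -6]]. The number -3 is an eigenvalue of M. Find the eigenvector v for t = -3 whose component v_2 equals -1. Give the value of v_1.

1

M + 3I = [[1, 1, 0], [-2, 0, 1], [4, -2, -3]].
Solving (M + 3I)v = 0 gives the eigenspace spanned by (1, -1, 2).
With v_2 = -1, v = (1, -1, 2), so v_1 = 1.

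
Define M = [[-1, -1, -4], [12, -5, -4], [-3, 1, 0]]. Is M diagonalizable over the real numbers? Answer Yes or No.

No

Characteristic polynomial: p(t) = t^3 + 6t^2 + 9t + 4 = (t + 1)^2(t + 4).
t = -1 has algebraic multiplicity 2; rank(M + 1I) = 2, so geometric multiplicity = 1.
Geometric multiplicity < algebraic multiplicity, so M is not diagonalizable.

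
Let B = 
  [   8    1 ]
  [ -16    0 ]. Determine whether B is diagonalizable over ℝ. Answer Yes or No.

No

Characteristic polynomial: p(s) = s^2 - 8s + 16 = (s - 4)^2.
s = 4 has algebraic multiplicity 2; rank(B − 4I) = 1, so geometric multiplicity = 1.
Geometric multiplicity < algebraic multiplicity, so B is not diagonalizable.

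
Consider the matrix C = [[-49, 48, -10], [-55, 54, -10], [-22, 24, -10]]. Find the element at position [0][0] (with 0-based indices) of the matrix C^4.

-2059

Characteristic polynomial: μ^3 + 5μ^2 - 36μ - 180 = (μ - 6)(μ + 5)(μ + 6), so the eigenvalues are -6, -5, 6.
μ=-5: eigenvector (5, 5, 2).
μ=6: eigenvector (4, 5, 2).
μ=-6: eigenvector (2, 2, 1).
P = [[5, 4, 2], [5, 5, 2], [2, 2, 1]], D = diag(-5, 6, -6), P⁻¹ = [[1, 0, -2], [-1, 1, 0], [0, -2, 5]].
C⁴ = P·diag(625, 1296, 1296)·P⁻¹ = [[-2059, 0, 6710], [-3355, 1296, 6710], [-1342, 0, 3980]].
The requested entry is -2059.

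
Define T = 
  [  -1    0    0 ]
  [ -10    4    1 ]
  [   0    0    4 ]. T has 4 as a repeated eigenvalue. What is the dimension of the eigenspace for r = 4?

1

T − 4I = [[-5, 0, 0], [-10, 0, 1], [0, 0, 0]].
This matrix has rank 2, so its null space has dimension 3 − 2 = 1.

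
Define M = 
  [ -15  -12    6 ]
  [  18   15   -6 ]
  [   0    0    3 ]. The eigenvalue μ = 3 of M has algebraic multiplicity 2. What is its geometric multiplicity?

2

M − 3I = [[-18, -12, 6], [18, 12, -6], [0, 0, 0]].
This matrix has rank 1, so its null space has dimension 3 − 1 = 2.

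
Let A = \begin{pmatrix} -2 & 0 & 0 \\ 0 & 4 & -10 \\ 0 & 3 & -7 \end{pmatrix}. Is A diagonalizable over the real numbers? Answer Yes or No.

Characteristic polynomial: p(λ) = λ^3 + 5λ^2 + 8λ + 4 = (λ + 1)(λ + 2)^2.
λ = -2 has algebraic multiplicity 2; rank(A + 2I) = 1, so geometric multiplicity = 2.
Every eigenvalue has geometric = algebraic multiplicity, so A is diagonalizable.

Yes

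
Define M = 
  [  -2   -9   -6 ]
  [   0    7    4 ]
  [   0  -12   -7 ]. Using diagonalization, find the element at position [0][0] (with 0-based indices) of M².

4

Characteristic polynomial: λ^3 + 2λ^2 - λ - 2 = (λ - 1)(λ + 1)(λ + 2), so the eigenvalues are -2, -1, 1.
λ=-2: eigenvector (1, 0, 0).
λ=-1: eigenvector (3, 1, -2).
λ=1: eigenvector (0, 2, -3).
P = [[1, 3, 0], [0, 1, 2], [0, -2, -3]], D = diag(-2, -1, 1), P⁻¹ = [[1, 9, 6], [0, -3, -2], [0, 2, 1]].
M² = P·diag(4, 1, 1)·P⁻¹ = [[4, 27, 18], [0, 1, 0], [0, 0, 1]].
The requested entry is 4.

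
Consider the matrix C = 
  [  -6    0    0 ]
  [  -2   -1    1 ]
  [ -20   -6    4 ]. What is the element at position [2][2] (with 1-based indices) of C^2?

Characteristic polynomial: μ^3 + 3μ^2 - 16μ + 12 = (μ - 2)(μ - 1)(μ + 6), so the eigenvalues are -6, 1, 2.
μ=-6: eigenvector (1, 0, 2).
μ=1: eigenvector (0, -1, -2).
μ=2: eigenvector (0, -1, -3).
P = [[1, 0, 0], [0, -1, -1], [2, -2, -3]], D = diag(-6, 1, 2), P⁻¹ = [[1, 0, 0], [-2, -3, 1], [2, 2, -1]].
C² = P·diag(36, 1, 4)·P⁻¹ = [[36, 0, 0], [-6, -5, 3], [52, -18, 10]].
The requested entry is -5.

-5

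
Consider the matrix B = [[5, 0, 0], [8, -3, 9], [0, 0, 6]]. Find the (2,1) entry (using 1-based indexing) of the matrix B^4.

544

Characteristic polynomial: s^3 - 8s^2 - 3s + 90 = (s - 6)(s - 5)(s + 3), so the eigenvalues are -3, 5, 6.
s=6: eigenvector (0, 1, 1).
s=-3: eigenvector (0, 1, 0).
s=5: eigenvector (1, 1, 0).
P = [[0, 0, 1], [1, 1, 1], [1, 0, 0]], D = diag(6, -3, 5), P⁻¹ = [[0, 0, 1], [-1, 1, -1], [1, 0, 0]].
B⁴ = P·diag(1296, 81, 625)·P⁻¹ = [[625, 0, 0], [544, 81, 1215], [0, 0, 1296]].
The requested entry is 544.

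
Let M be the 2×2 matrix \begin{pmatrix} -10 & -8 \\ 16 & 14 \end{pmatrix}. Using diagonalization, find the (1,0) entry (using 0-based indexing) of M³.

448

Characteristic polynomial: t^2 - 4t - 12 = (t - 6)(t + 2), so the eigenvalues are -2, 6.
t=6: eigenvector (1, -2).
t=-2: eigenvector (1, -1).
P = [[1, 1], [-2, -1]], D = diag(6, -2), P⁻¹ = [[-1, -1], [2, 1]].
M³ = P·diag(216, -8)·P⁻¹ = [[-232, -224], [448, 440]].
The requested entry is 448.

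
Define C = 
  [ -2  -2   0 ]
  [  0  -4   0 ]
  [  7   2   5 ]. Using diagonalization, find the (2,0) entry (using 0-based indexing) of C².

21

Characteristic polynomial: s^3 + s^2 - 22s - 40 = (s - 5)(s + 2)(s + 4), so the eigenvalues are -4, -2, 5.
s=-2: eigenvector (1, 0, -1).
s=-4: eigenvector (1, 1, -1).
s=5: eigenvector (0, 0, 1).
P = [[1, 1, 0], [0, 1, 0], [-1, -1, 1]], D = diag(-2, -4, 5), P⁻¹ = [[1, -1, 0], [0, 1, 0], [1, 0, 1]].
C² = P·diag(4, 16, 25)·P⁻¹ = [[4, 12, 0], [0, 16, 0], [21, -12, 25]].
The requested entry is 21.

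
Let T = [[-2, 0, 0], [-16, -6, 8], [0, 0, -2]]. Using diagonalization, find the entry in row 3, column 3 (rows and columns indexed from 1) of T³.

-8

Characteristic polynomial: s^3 + 10s^2 + 28s + 24 = (s + 2)^2(s + 6), so the eigenvalues are -6, -2, -2.
s=-6: eigenvector (0, 1, 0).
s=-2: eigenvector (1, 0, 2).
s=-2: eigenvector (-1, 2, -1).
P = [[0, 1, -1], [1, 0, 2], [0, 2, -1]], D = diag(-6, -2, -2), P⁻¹ = [[4, 1, -2], [-1, 0, 1], [-2, 0, 1]].
T³ = P·diag(-216, -8, -8)·P⁻¹ = [[-8, 0, 0], [-832, -216, 416], [0, 0, -8]].
The requested entry is -8.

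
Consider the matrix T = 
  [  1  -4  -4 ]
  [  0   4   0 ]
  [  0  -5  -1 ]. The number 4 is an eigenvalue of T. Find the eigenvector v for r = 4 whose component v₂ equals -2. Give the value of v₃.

2

T − 4I = [[-3, -4, -4], [0, 0, 0], [0, -5, -5]].
Solving (T − 4I)v = 0 gives the eigenspace spanned by (0, -2, 2).
With v₂ = -2, v = (0, -2, 2), so v₃ = 2.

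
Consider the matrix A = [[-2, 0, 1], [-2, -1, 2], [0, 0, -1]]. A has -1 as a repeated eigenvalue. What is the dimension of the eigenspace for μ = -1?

A + 1I = [[-1, 0, 1], [-2, 0, 2], [0, 0, 0]].
This matrix has rank 1, so its null space has dimension 3 − 1 = 2.

2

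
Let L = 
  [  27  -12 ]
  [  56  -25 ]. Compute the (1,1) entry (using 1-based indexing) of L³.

195

Characteristic polynomial: λ^2 - 2λ - 3 = (λ - 3)(λ + 1), so the eigenvalues are -1, 3.
λ=3: eigenvector (1, 2).
λ=-1: eigenvector (3, 7).
P = [[1, 3], [2, 7]], D = diag(3, -1), P⁻¹ = [[7, -3], [-2, 1]].
L³ = P·diag(27, -1)·P⁻¹ = [[195, -84], [392, -169]].
The requested entry is 195.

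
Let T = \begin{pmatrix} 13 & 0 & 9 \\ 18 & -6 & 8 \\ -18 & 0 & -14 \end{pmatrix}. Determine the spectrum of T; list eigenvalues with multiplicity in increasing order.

Characteristic polynomial: p(λ) = λ^3 + 7λ^2 - 14λ - 120 = (λ - 4)(λ + 5)(λ + 6).
Roots (with multiplicity): -6, -5, 4.

-6, -5, 4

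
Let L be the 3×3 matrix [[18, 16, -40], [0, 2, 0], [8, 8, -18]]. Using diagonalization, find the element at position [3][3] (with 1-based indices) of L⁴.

16

Characteristic polynomial: t^3 - 2t^2 - 4t + 8 = (t - 2)^2(t + 2), so the eigenvalues are -2, 2, 2.
t=-2: eigenvector (2, 0, 1).
t=2: eigenvector (-1, 1, 0).
t=2: eigenvector (3, 2, 2).
P = [[2, -1, 3], [0, 1, 2], [1, 0, 2]], D = diag(-2, 2, 2), P⁻¹ = [[-2, -2, 5], [-2, -1, 4], [1, 1, -2]].
L⁴ = P·diag(16, 16, 16)·P⁻¹ = [[16, 0, 0], [0, 16, 0], [0, 0, 16]].
The requested entry is 16.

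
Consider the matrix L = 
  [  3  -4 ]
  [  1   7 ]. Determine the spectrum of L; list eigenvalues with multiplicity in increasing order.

5, 5

Characteristic polynomial: p(λ) = λ^2 - 10λ + 25 = (λ - 5)^2.
Roots (with multiplicity): 5, 5.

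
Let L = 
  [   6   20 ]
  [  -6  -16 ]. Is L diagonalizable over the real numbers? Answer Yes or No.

Characteristic polynomial: p(t) = t^2 + 10t + 24 = (t + 4)(t + 6).
All 2 eigenvalues are distinct, so L is diagonalizable.

Yes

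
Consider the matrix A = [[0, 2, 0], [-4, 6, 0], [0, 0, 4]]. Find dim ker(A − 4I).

A − 4I = [[-4, 2, 0], [-4, 2, 0], [0, 0, 0]].
This matrix has rank 1, so its null space has dimension 3 − 1 = 2.

2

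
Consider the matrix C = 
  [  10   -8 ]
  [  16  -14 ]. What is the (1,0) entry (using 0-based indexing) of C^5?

15616

Characteristic polynomial: r^2 + 4r - 12 = (r - 2)(r + 6), so the eigenvalues are -6, 2.
r=-6: eigenvector (-1, -2).
r=2: eigenvector (1, 1).
P = [[-1, 1], [-2, 1]], D = diag(-6, 2), P⁻¹ = [[1, -1], [2, -1]].
C⁵ = P·diag(-7776, 32)·P⁻¹ = [[7840, -7808], [15616, -15584]].
The requested entry is 15616.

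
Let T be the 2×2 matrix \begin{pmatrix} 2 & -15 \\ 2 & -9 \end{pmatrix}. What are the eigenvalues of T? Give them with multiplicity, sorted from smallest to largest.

Characteristic polynomial: p(μ) = μ^2 + 7μ + 12 = (μ + 3)(μ + 4).
Roots (with multiplicity): -4, -3.

-4, -3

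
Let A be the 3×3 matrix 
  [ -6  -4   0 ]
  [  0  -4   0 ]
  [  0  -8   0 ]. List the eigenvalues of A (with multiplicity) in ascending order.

Characteristic polynomial: p(s) = s^3 + 10s^2 + 24s = s(s + 4)(s + 6).
Roots (with multiplicity): -6, -4, 0.

-6, -4, 0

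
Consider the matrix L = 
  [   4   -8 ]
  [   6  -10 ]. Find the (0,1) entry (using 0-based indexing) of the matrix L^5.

-3968

Characteristic polynomial: t^2 + 6t + 8 = (t + 2)(t + 4), so the eigenvalues are -4, -2.
t=-2: eigenvector (4, 3).
t=-4: eigenvector (1, 1).
P = [[4, 1], [3, 1]], D = diag(-2, -4), P⁻¹ = [[1, -1], [-3, 4]].
L⁵ = P·diag(-32, -1024)·P⁻¹ = [[2944, -3968], [2976, -4000]].
The requested entry is -3968.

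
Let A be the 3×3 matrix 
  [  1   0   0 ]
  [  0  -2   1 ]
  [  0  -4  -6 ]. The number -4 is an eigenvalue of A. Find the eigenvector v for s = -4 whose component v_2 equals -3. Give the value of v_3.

6

A + 4I = [[5, 0, 0], [0, 2, 1], [0, -4, -2]].
Solving (A + 4I)v = 0 gives the eigenspace spanned by (0, -3, 6).
With v_2 = -3, v = (0, -3, 6), so v_3 = 6.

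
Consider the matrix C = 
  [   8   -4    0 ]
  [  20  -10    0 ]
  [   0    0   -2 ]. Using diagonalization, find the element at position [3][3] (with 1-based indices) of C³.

-8

Characteristic polynomial: s^3 + 4s^2 + 4s = s(s + 2)^2, so the eigenvalues are -2, -2, 0.
s=0: eigenvector (1, 2, 0).
s=-2: eigenvector (2, 5, 0).
s=-2: eigenvector (0, 0, 1).
P = [[1, 2, 0], [2, 5, 0], [0, 0, 1]], D = diag(0, -2, -2), P⁻¹ = [[5, -2, 0], [-2, 1, 0], [0, 0, 1]].
C³ = P·diag(0, -8, -8)·P⁻¹ = [[32, -16, 0], [80, -40, 0], [0, 0, -8]].
The requested entry is -8.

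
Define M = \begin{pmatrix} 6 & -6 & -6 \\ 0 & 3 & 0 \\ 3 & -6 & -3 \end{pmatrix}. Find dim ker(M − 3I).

M − 3I = [[3, -6, -6], [0, 0, 0], [3, -6, -6]].
This matrix has rank 1, so its null space has dimension 3 − 1 = 2.

2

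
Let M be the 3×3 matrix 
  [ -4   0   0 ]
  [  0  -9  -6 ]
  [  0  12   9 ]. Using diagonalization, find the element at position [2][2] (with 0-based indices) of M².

Characteristic polynomial: λ^3 + 4λ^2 - 9λ - 36 = (λ - 3)(λ + 3)(λ + 4), so the eigenvalues are -4, -3, 3.
λ=-4: eigenvector (1, 0, 0).
λ=-3: eigenvector (0, 1, -1).
λ=3: eigenvector (0, -1, 2).
P = [[1, 0, 0], [0, 1, -1], [0, -1, 2]], D = diag(-4, -3, 3), P⁻¹ = [[1, 0, 0], [0, 2, 1], [0, 1, 1]].
M² = P·diag(16, 9, 9)·P⁻¹ = [[16, 0, 0], [0, 9, 0], [0, 0, 9]].
The requested entry is 9.

9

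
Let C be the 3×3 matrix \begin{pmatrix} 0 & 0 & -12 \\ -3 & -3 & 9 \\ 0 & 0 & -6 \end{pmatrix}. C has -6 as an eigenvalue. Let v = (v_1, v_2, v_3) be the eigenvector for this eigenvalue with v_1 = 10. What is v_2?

-5

C + 6I = [[6, 0, -12], [-3, 3, 9], [0, 0, 0]].
Solving (C + 6I)v = 0 gives the eigenspace spanned by (10, -5, 5).
With v_1 = 10, v = (10, -5, 5), so v_2 = -5.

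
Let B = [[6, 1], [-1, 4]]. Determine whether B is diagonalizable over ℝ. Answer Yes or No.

Characteristic polynomial: p(μ) = μ^2 - 10μ + 25 = (μ - 5)^2.
μ = 5 has algebraic multiplicity 2; rank(B − 5I) = 1, so geometric multiplicity = 1.
Geometric multiplicity < algebraic multiplicity, so B is not diagonalizable.

No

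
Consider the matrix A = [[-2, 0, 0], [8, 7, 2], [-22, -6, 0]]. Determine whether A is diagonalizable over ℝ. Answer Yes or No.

Characteristic polynomial: p(r) = r^3 - 5r^2 - 2r + 24 = (r - 4)(r - 3)(r + 2).
All 3 eigenvalues are distinct, so A is diagonalizable.

Yes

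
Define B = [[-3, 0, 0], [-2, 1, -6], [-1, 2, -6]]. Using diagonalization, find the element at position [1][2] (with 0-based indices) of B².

Characteristic polynomial: s^3 + 8s^2 + 21s + 18 = (s + 2)(s + 3)^2, so the eigenvalues are -3, -3, -2.
s=-3: eigenvector (1, 2, 1).
s=-3: eigenvector (2, 1, 0).
s=-2: eigenvector (0, 2, 1).
P = [[1, 2, 0], [2, 1, 2], [1, 0, 1]], D = diag(-3, -3, -2), P⁻¹ = [[1, -2, 4], [0, 1, -2], [-1, 2, -3]].
B² = P·diag(9, 9, 4)·P⁻¹ = [[9, 0, 0], [10, -11, 30], [5, -10, 24]].
The requested entry is 30.

30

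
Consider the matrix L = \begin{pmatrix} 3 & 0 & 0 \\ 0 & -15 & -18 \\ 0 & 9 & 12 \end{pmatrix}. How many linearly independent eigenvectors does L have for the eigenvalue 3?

L − 3I = [[0, 0, 0], [0, -18, -18], [0, 9, 9]].
This matrix has rank 1, so its null space has dimension 3 − 1 = 2.

2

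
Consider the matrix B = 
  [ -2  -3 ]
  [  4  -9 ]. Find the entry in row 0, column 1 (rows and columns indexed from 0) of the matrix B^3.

Characteristic polynomial: μ^2 + 11μ + 30 = (μ + 5)(μ + 6), so the eigenvalues are -6, -5.
μ=-5: eigenvector (1, 1).
μ=-6: eigenvector (3, 4).
P = [[1, 3], [1, 4]], D = diag(-5, -6), P⁻¹ = [[4, -3], [-1, 1]].
B³ = P·diag(-125, -216)·P⁻¹ = [[148, -273], [364, -489]].
The requested entry is -273.

-273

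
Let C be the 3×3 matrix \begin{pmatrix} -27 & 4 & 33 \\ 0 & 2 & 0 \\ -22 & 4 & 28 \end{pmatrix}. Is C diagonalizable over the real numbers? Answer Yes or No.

Characteristic polynomial: p(r) = r^3 - 3r^2 - 28r + 60 = (r - 6)(r - 2)(r + 5).
All 3 eigenvalues are distinct, so C is diagonalizable.

Yes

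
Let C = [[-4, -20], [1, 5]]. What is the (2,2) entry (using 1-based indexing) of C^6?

5

Characteristic polynomial: s^2 - s = s(s - 1), so the eigenvalues are 0, 1.
s=0: eigenvector (-5, 1).
s=1: eigenvector (-4, 1).
P = [[-5, -4], [1, 1]], D = diag(0, 1), P⁻¹ = [[-1, -4], [1, 5]].
C⁶ = P·diag(0, 1)·P⁻¹ = [[-4, -20], [1, 5]].
The requested entry is 5.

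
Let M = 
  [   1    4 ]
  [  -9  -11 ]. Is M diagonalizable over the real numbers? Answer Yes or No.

Characteristic polynomial: p(λ) = λ^2 + 10λ + 25 = (λ + 5)^2.
λ = -5 has algebraic multiplicity 2; rank(M + 5I) = 1, so geometric multiplicity = 1.
Geometric multiplicity < algebraic multiplicity, so M is not diagonalizable.

No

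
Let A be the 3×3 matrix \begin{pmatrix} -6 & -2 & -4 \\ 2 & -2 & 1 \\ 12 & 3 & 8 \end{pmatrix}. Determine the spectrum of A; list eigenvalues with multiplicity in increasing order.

-1, -1, 2

Characteristic polynomial: p(t) = t^3 - 3t - 2 = (t - 2)(t + 1)^2.
Roots (with multiplicity): -1, -1, 2.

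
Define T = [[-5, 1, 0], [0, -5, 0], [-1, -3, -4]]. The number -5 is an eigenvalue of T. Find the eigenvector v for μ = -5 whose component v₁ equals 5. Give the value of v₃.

T + 5I = [[0, 1, 0], [0, 0, 0], [-1, -3, 1]].
Solving (T + 5I)v = 0 gives the eigenspace spanned by (5, 0, 5).
With v₁ = 5, v = (5, 0, 5), so v₃ = 5.

5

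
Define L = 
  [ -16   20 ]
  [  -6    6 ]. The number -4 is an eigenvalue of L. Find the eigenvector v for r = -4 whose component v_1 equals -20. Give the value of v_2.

L + 4I = [[-12, 20], [-6, 10]].
Solving (L + 4I)v = 0 gives the eigenspace spanned by (-20, -12).
With v_1 = -20, v = (-20, -12), so v_2 = -12.

-12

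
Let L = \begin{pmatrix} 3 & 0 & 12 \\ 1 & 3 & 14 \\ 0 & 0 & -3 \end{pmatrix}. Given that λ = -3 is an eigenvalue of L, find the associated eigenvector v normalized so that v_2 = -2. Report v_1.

-2

L + 3I = [[6, 0, 12], [1, 6, 14], [0, 0, 0]].
Solving (L + 3I)v = 0 gives the eigenspace spanned by (-2, -2, 1).
With v_2 = -2, v = (-2, -2, 1), so v_1 = -2.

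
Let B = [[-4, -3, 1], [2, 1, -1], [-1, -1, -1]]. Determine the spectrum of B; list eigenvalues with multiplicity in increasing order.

-2, -1, -1

Characteristic polynomial: p(s) = s^3 + 4s^2 + 5s + 2 = (s + 1)^2(s + 2).
Roots (with multiplicity): -2, -1, -1.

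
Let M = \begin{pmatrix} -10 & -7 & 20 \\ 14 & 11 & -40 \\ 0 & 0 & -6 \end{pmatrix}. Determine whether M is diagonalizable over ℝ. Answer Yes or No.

Yes

Characteristic polynomial: p(μ) = μ^3 + 5μ^2 - 18μ - 72 = (μ - 4)(μ + 3)(μ + 6).
All 3 eigenvalues are distinct, so M is diagonalizable.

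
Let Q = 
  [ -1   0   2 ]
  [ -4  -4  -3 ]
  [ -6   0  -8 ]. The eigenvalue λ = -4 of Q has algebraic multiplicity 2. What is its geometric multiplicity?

1

Q + 4I = [[3, 0, 2], [-4, 0, -3], [-6, 0, -4]].
This matrix has rank 2, so its null space has dimension 3 − 2 = 1.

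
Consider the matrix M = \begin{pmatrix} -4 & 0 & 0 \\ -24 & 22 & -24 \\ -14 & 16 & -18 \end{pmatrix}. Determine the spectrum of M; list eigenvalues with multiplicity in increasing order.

-4, -2, 6

Characteristic polynomial: p(r) = r^3 - 28r - 48 = (r - 6)(r + 2)(r + 4).
Roots (with multiplicity): -4, -2, 6.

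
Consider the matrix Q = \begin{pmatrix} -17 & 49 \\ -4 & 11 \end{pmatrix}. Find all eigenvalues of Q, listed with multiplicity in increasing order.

-3, -3

Characteristic polynomial: p(μ) = μ^2 + 6μ + 9 = (μ + 3)^2.
Roots (with multiplicity): -3, -3.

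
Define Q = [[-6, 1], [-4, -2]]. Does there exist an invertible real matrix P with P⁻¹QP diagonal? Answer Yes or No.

No

Characteristic polynomial: p(t) = t^2 + 8t + 16 = (t + 4)^2.
t = -4 has algebraic multiplicity 2; rank(Q + 4I) = 1, so geometric multiplicity = 1.
Geometric multiplicity < algebraic multiplicity, so Q is not diagonalizable.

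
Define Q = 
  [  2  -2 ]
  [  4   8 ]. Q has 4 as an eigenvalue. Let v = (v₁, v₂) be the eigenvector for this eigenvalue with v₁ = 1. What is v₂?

Q − 4I = [[-2, -2], [4, 4]].
Solving (Q − 4I)v = 0 gives the eigenspace spanned by (1, -1).
With v₁ = 1, v = (1, -1), so v₂ = -1.

-1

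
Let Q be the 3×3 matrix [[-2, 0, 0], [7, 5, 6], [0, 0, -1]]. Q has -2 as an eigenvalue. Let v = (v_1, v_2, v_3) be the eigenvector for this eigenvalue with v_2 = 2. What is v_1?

-2

Q + 2I = [[0, 0, 0], [7, 7, 6], [0, 0, 1]].
Solving (Q + 2I)v = 0 gives the eigenspace spanned by (-2, 2, 0).
With v_2 = 2, v = (-2, 2, 0), so v_1 = -2.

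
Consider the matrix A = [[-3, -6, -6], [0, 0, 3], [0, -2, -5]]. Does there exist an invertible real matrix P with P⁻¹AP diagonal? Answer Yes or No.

Characteristic polynomial: p(λ) = λ^3 + 8λ^2 + 21λ + 18 = (λ + 2)(λ + 3)^2.
λ = -3 has algebraic multiplicity 2; rank(A + 3I) = 1, so geometric multiplicity = 2.
Every eigenvalue has geometric = algebraic multiplicity, so A is diagonalizable.

Yes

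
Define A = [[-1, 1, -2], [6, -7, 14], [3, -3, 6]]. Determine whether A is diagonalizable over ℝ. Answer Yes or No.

No

Characteristic polynomial: p(t) = t^3 + 2t^2 + t = t(t + 1)^2.
t = -1 has algebraic multiplicity 2; rank(A + 1I) = 2, so geometric multiplicity = 1.
Geometric multiplicity < algebraic multiplicity, so A is not diagonalizable.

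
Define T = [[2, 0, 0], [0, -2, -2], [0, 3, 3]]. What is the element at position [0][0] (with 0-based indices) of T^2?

Characteristic polynomial: s^3 - 3s^2 + 2s = s(s - 2)(s - 1), so the eigenvalues are 0, 1, 2.
s=1: eigenvector (0, -2, 3).
s=0: eigenvector (0, 1, -1).
s=2: eigenvector (1, 0, 0).
P = [[0, 0, 1], [-2, 1, 0], [3, -1, 0]], D = diag(1, 0, 2), P⁻¹ = [[0, 1, 1], [0, 3, 2], [1, 0, 0]].
T² = P·diag(1, 0, 4)·P⁻¹ = [[4, 0, 0], [0, -2, -2], [0, 3, 3]].
The requested entry is 4.

4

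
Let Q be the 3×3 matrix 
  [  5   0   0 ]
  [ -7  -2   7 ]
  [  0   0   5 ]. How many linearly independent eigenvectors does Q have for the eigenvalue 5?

Q − 5I = [[0, 0, 0], [-7, -7, 7], [0, 0, 0]].
This matrix has rank 1, so its null space has dimension 3 − 1 = 2.

2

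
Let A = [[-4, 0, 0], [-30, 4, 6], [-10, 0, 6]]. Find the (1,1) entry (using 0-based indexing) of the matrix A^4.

Characteristic polynomial: r^3 - 6r^2 - 16r + 96 = (r - 6)(r - 4)(r + 4), so the eigenvalues are -4, 4, 6.
r=6: eigenvector (0, 3, 1).
r=4: eigenvector (0, 1, 0).
r=-4: eigenvector (1, 3, 1).
P = [[0, 0, 1], [3, 1, 3], [1, 0, 1]], D = diag(6, 4, -4), P⁻¹ = [[-1, 0, 1], [0, 1, -3], [1, 0, 0]].
A⁴ = P·diag(1296, 256, 256)·P⁻¹ = [[256, 0, 0], [-3120, 256, 3120], [-1040, 0, 1296]].
The requested entry is 256.

256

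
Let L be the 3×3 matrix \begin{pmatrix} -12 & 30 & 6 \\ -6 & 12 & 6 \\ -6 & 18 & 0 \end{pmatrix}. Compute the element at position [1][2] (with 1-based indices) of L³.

1080

Characteristic polynomial: λ^3 - 36λ = λ(λ - 6)(λ + 6), so the eigenvalues are -6, 0, 6.
λ=0: eigenvector (3, 1, 1).
λ=6: eigenvector (2, 1, 1).
λ=-6: eigenvector (1, 0, 1).
P = [[3, 2, 1], [1, 1, 0], [1, 1, 1]], D = diag(0, 6, -6), P⁻¹ = [[1, -1, -1], [-1, 2, 1], [0, -1, 1]].
L³ = P·diag(0, 216, -216)·P⁻¹ = [[-432, 1080, 216], [-216, 432, 216], [-216, 648, 0]].
The requested entry is 1080.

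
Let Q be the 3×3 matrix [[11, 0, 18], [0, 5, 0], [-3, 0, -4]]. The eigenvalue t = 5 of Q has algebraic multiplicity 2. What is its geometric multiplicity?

2

Q − 5I = [[6, 0, 18], [0, 0, 0], [-3, 0, -9]].
This matrix has rank 1, so its null space has dimension 3 − 1 = 2.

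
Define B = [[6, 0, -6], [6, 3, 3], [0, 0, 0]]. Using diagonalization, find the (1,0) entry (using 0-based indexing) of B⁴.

Characteristic polynomial: r^3 - 9r^2 + 18r = r(r - 6)(r - 3), so the eigenvalues are 0, 3, 6.
r=3: eigenvector (0, 1, 0).
r=6: eigenvector (1, 2, 0).
r=0: eigenvector (1, -3, 1).
P = [[0, 1, 1], [1, 2, -3], [0, 0, 1]], D = diag(3, 6, 0), P⁻¹ = [[-2, 1, 5], [1, 0, -1], [0, 0, 1]].
B⁴ = P·diag(81, 1296, 0)·P⁻¹ = [[1296, 0, -1296], [2430, 81, -2187], [0, 0, 0]].
The requested entry is 2430.

2430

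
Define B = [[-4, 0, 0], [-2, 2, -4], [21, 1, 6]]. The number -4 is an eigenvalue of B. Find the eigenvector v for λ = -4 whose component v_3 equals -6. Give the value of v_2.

-3

B + 4I = [[0, 0, 0], [-2, 6, -4], [21, 1, 10]].
Solving (B + 4I)v = 0 gives the eigenspace spanned by (3, -3, -6).
With v_3 = -6, v = (3, -3, -6), so v_2 = -3.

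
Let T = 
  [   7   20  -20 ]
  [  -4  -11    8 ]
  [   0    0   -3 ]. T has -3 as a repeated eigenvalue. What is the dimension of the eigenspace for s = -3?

T + 3I = [[10, 20, -20], [-4, -8, 8], [0, 0, 0]].
This matrix has rank 1, so its null space has dimension 3 − 1 = 2.

2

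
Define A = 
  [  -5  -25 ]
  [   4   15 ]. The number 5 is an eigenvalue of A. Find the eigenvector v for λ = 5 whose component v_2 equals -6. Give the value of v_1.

A − 5I = [[-10, -25], [4, 10]].
Solving (A − 5I)v = 0 gives the eigenspace spanned by (15, -6).
With v_2 = -6, v = (15, -6), so v_1 = 15.

15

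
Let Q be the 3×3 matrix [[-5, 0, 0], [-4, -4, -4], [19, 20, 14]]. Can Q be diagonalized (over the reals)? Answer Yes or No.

Characteristic polynomial: p(λ) = λ^3 - 5λ^2 - 26λ + 120 = (λ - 6)(λ - 4)(λ + 5).
All 3 eigenvalues are distinct, so Q is diagonalizable.

Yes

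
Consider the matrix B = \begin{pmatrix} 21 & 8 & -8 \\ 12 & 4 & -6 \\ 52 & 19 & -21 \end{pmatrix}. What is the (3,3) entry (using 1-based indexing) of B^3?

Characteristic polynomial: s^3 - 4s^2 - 7s + 10 = (s - 5)(s - 1)(s + 2), so the eigenvalues are -2, 1, 5.
s=5: eigenvector (1, 0, 2).
s=-2: eigenvector (0, 1, 1).
s=1: eigenvector (2, -2, 3).
P = [[1, 0, 2], [0, 1, -2], [2, 1, 3]], D = diag(5, -2, 1), P⁻¹ = [[5, 2, -2], [-4, -1, 2], [-2, -1, 1]].
B³ = P·diag(125, -8, 1)·P⁻¹ = [[621, 248, -248], [36, 10, -18], [1276, 505, -513]].
The requested entry is -513.

-513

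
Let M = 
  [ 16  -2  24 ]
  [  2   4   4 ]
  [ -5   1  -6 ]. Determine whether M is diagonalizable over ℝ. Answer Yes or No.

No

Characteristic polynomial: p(λ) = λ^3 - 14λ^2 + 64λ - 96 = (λ - 6)(λ - 4)^2.
λ = 4 has algebraic multiplicity 2; rank(M − 4I) = 2, so geometric multiplicity = 1.
Geometric multiplicity < algebraic multiplicity, so M is not diagonalizable.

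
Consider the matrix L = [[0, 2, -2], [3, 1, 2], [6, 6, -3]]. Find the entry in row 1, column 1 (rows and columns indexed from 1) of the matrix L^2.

Characteristic polynomial: μ^3 + 2μ^2 - 9μ - 18 = (μ - 3)(μ + 2)(μ + 3), so the eigenvalues are -3, -2, 3.
μ=-2: eigenvector (1, -1, 0).
μ=3: eigenvector (0, 1, 1).
μ=-3: eigenvector (2, -2, 1).
P = [[1, 0, 2], [-1, 1, -2], [0, 1, 1]], D = diag(-2, 3, -3), P⁻¹ = [[3, 2, -2], [1, 1, 0], [-1, -1, 1]].
L² = P·diag(4, 9, 9)·P⁻¹ = [[-6, -10, 10], [15, 19, -10], [0, 0, 9]].
The requested entry is -6.

-6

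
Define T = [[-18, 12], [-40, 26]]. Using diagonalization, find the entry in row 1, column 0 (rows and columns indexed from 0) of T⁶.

Characteristic polynomial: s^2 - 8s + 12 = (s - 6)(s - 2), so the eigenvalues are 2, 6.
s=2: eigenvector (-3, -5).
s=6: eigenvector (1, 2).
P = [[-3, 1], [-5, 2]], D = diag(2, 6), P⁻¹ = [[-2, 1], [-5, 3]].
T⁶ = P·diag(64, 46656)·P⁻¹ = [[-232896, 139776], [-465920, 279616]].
The requested entry is -465920.

-465920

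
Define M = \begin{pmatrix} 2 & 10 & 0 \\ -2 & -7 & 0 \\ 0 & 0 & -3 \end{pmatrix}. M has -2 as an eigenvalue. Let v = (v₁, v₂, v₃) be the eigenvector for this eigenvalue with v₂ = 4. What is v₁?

M + 2I = [[4, 10, 0], [-2, -5, 0], [0, 0, -1]].
Solving (M + 2I)v = 0 gives the eigenspace spanned by (-10, 4, 0).
With v₂ = 4, v = (-10, 4, 0), so v₁ = -10.

-10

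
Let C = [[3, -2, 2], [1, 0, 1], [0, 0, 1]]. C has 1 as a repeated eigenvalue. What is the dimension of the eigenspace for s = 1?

C − 1I = [[2, -2, 2], [1, -1, 1], [0, 0, 0]].
This matrix has rank 1, so its null space has dimension 3 − 1 = 2.

2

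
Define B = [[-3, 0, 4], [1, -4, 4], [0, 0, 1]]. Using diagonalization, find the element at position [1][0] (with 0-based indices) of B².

-7

Characteristic polynomial: r^3 + 6r^2 + 5r - 12 = (r - 1)(r + 3)(r + 4), so the eigenvalues are -4, -3, 1.
r=-3: eigenvector (1, 1, 0).
r=-4: eigenvector (0, 1, 0).
r=1: eigenvector (1, 1, 1).
P = [[1, 0, 1], [1, 1, 1], [0, 0, 1]], D = diag(-3, -4, 1), P⁻¹ = [[1, 0, -1], [-1, 1, 0], [0, 0, 1]].
B² = P·diag(9, 16, 1)·P⁻¹ = [[9, 0, -8], [-7, 16, -8], [0, 0, 1]].
The requested entry is -7.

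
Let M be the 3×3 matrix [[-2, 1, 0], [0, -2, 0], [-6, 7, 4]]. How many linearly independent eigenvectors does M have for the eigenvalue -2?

M + 2I = [[0, 1, 0], [0, 0, 0], [-6, 7, 6]].
This matrix has rank 2, so its null space has dimension 3 − 2 = 1.

1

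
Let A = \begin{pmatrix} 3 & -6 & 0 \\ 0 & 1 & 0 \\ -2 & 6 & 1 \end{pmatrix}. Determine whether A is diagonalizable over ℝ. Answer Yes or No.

Characteristic polynomial: p(λ) = λ^3 - 5λ^2 + 7λ - 3 = (λ - 3)(λ - 1)^2.
λ = 1 has algebraic multiplicity 2; rank(A − 1I) = 1, so geometric multiplicity = 2.
Every eigenvalue has geometric = algebraic multiplicity, so A is diagonalizable.

Yes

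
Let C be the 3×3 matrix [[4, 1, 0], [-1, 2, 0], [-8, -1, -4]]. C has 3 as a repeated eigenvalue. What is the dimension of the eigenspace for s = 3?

1

C − 3I = [[1, 1, 0], [-1, -1, 0], [-8, -1, -7]].
This matrix has rank 2, so its null space has dimension 3 − 2 = 1.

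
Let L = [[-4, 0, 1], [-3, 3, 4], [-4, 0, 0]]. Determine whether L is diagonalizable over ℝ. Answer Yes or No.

Characteristic polynomial: p(λ) = λ^3 + λ^2 - 8λ - 12 = (λ - 3)(λ + 2)^2.
λ = -2 has algebraic multiplicity 2; rank(L + 2I) = 2, so geometric multiplicity = 1.
Geometric multiplicity < algebraic multiplicity, so L is not diagonalizable.

No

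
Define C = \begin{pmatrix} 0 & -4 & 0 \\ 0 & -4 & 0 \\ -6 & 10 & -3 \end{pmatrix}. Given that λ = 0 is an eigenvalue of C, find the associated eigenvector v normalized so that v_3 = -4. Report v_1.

C = [[0, -4, 0], [0, -4, 0], [-6, 10, -3]].
Solving (C)v = 0 gives the eigenspace spanned by (2, 0, -4).
With v_3 = -4, v = (2, 0, -4), so v_1 = 2.

2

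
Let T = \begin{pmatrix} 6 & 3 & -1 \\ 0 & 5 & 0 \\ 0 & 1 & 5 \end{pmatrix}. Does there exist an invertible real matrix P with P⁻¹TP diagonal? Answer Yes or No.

No

Characteristic polynomial: p(s) = s^3 - 16s^2 + 85s - 150 = (s - 6)(s - 5)^2.
s = 5 has algebraic multiplicity 2; rank(T − 5I) = 2, so geometric multiplicity = 1.
Geometric multiplicity < algebraic multiplicity, so T is not diagonalizable.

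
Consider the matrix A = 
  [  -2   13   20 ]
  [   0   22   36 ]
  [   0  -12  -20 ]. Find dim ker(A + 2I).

1

A + 2I = [[0, 13, 20], [0, 24, 36], [0, -12, -18]].
This matrix has rank 2, so its null space has dimension 3 − 2 = 1.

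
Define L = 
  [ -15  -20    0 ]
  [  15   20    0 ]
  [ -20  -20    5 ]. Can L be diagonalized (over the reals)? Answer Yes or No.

Yes

Characteristic polynomial: p(t) = t^3 - 10t^2 + 25t = t(t - 5)^2.
t = 5 has algebraic multiplicity 2; rank(L − 5I) = 1, so geometric multiplicity = 2.
Every eigenvalue has geometric = algebraic multiplicity, so L is diagonalizable.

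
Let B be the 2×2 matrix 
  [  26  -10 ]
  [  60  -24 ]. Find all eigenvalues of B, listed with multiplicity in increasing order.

Characteristic polynomial: p(r) = r^2 - 2r - 24 = (r - 6)(r + 4).
Roots (with multiplicity): -4, 6.

-4, 6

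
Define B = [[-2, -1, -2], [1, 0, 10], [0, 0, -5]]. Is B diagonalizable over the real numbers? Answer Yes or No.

Characteristic polynomial: p(μ) = μ^3 + 7μ^2 + 11μ + 5 = (μ + 1)^2(μ + 5).
μ = -1 has algebraic multiplicity 2; rank(B + 1I) = 2, so geometric multiplicity = 1.
Geometric multiplicity < algebraic multiplicity, so B is not diagonalizable.

No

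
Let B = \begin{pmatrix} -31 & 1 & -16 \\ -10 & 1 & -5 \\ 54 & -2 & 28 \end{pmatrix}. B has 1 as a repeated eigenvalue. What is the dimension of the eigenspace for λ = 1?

1

B − 1I = [[-32, 1, -16], [-10, 0, -5], [54, -2, 27]].
This matrix has rank 2, so its null space has dimension 3 − 2 = 1.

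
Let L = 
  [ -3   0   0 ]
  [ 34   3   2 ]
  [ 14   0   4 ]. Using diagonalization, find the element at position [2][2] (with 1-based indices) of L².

Characteristic polynomial: s^3 - 4s^2 - 9s + 36 = (s - 4)(s - 3)(s + 3), so the eigenvalues are -3, 3, 4.
s=4: eigenvector (0, 2, 1).
s=-3: eigenvector (-1, 5, 2).
s=3: eigenvector (0, 1, 0).
P = [[0, -1, 0], [2, 5, 1], [1, 2, 0]], D = diag(4, -3, 3), P⁻¹ = [[2, 0, 1], [-1, 0, 0], [1, 1, -2]].
L² = P·diag(16, 9, 9)·P⁻¹ = [[9, 0, 0], [28, 9, 14], [14, 0, 16]].
The requested entry is 9.

9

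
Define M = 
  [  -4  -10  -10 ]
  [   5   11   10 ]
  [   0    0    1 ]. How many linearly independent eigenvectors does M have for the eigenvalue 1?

M − 1I = [[-5, -10, -10], [5, 10, 10], [0, 0, 0]].
This matrix has rank 1, so its null space has dimension 3 − 1 = 2.

2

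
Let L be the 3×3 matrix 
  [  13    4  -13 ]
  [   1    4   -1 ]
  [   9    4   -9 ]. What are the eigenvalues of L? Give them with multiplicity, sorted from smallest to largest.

0, 4, 4

Characteristic polynomial: p(λ) = λ^3 - 8λ^2 + 16λ = λ(λ - 4)^2.
Roots (with multiplicity): 0, 4, 4.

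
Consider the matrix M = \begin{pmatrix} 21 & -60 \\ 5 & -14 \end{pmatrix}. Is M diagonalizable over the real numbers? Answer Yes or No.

Yes

Characteristic polynomial: p(μ) = μ^2 - 7μ + 6 = (μ - 6)(μ - 1).
All 2 eigenvalues are distinct, so M is diagonalizable.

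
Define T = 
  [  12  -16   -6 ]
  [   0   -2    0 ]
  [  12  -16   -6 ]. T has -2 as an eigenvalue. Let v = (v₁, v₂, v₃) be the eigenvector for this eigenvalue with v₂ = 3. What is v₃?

T + 2I = [[14, -16, -6], [0, 0, 0], [12, -16, -4]].
Solving (T + 2I)v = 0 gives the eigenspace spanned by (6, 3, 6).
With v₂ = 3, v = (6, 3, 6), so v₃ = 6.

6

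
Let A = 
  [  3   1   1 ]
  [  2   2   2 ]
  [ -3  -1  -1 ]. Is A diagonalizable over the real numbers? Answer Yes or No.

Characteristic polynomial: p(t) = t^3 - 4t^2 + 4t = t(t - 2)^2.
t = 2 has algebraic multiplicity 2; rank(A − 2I) = 2, so geometric multiplicity = 1.
Geometric multiplicity < algebraic multiplicity, so A is not diagonalizable.

No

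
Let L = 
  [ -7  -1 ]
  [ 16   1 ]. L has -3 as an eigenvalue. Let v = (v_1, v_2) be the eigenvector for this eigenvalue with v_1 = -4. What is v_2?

16

L + 3I = [[-4, -1], [16, 4]].
Solving (L + 3I)v = 0 gives the eigenspace spanned by (-4, 16).
With v_1 = -4, v = (-4, 16), so v_2 = 16.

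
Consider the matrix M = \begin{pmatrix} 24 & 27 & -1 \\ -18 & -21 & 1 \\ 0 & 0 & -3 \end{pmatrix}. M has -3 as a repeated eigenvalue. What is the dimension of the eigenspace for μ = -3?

M + 3I = [[27, 27, -1], [-18, -18, 1], [0, 0, 0]].
This matrix has rank 2, so its null space has dimension 3 − 2 = 1.

1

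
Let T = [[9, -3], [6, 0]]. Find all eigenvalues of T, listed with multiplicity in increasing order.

3, 6

Characteristic polynomial: p(s) = s^2 - 9s + 18 = (s - 6)(s - 3).
Roots (with multiplicity): 3, 6.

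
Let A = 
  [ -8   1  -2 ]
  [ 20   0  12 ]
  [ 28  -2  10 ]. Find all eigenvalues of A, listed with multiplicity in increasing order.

Characteristic polynomial: p(r) = r^3 - 2r^2 - 20r - 24 = (r - 6)(r + 2)^2.
Roots (with multiplicity): -2, -2, 6.

-2, -2, 6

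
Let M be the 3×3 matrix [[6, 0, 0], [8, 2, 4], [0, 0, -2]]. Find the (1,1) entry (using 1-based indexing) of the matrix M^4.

Characteristic polynomial: r^3 - 6r^2 - 4r + 24 = (r - 6)(r - 2)(r + 2), so the eigenvalues are -2, 2, 6.
r=6: eigenvector (1, 2, 0).
r=2: eigenvector (0, 1, 0).
r=-2: eigenvector (0, -1, 1).
P = [[1, 0, 0], [2, 1, -1], [0, 0, 1]], D = diag(6, 2, -2), P⁻¹ = [[1, 0, 0], [-2, 1, 1], [0, 0, 1]].
M⁴ = P·diag(1296, 16, 16)·P⁻¹ = [[1296, 0, 0], [2560, 16, 0], [0, 0, 16]].
The requested entry is 1296.

1296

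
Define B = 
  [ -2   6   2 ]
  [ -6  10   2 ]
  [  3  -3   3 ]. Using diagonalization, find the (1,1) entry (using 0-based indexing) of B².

Characteristic polynomial: μ^3 - 11μ^2 + 40μ - 48 = (μ - 4)^2(μ - 3), so the eigenvalues are 3, 4, 4.
μ=3: eigenvector (-2, -2, 1).
μ=4: eigenvector (1, 1, 0).
μ=4: eigenvector (-5, -6, 3).
P = [[-2, 1, -5], [-2, 1, -6], [1, 0, 3]], D = diag(3, 4, 4), P⁻¹ = [[-3, 3, 1], [0, 1, 2], [1, -1, 0]].
B² = P·diag(9, 16, 16)·P⁻¹ = [[-26, 42, 14], [-42, 58, 14], [21, -21, 9]].
The requested entry is 58.

58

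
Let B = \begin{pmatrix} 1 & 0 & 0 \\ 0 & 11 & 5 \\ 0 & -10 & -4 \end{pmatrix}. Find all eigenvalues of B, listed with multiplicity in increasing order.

Characteristic polynomial: p(λ) = λ^3 - 8λ^2 + 13λ - 6 = (λ - 6)(λ - 1)^2.
Roots (with multiplicity): 1, 1, 6.

1, 1, 6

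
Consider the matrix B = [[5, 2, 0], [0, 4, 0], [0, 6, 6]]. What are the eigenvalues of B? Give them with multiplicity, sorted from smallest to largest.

4, 5, 6

Characteristic polynomial: p(t) = t^3 - 15t^2 + 74t - 120 = (t - 6)(t - 5)(t - 4).
Roots (with multiplicity): 4, 5, 6.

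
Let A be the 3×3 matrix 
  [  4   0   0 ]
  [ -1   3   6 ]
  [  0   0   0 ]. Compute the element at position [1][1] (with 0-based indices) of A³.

27

Characteristic polynomial: s^3 - 7s^2 + 12s = s(s - 4)(s - 3), so the eigenvalues are 0, 3, 4.
s=4: eigenvector (1, -1, 0).
s=3: eigenvector (0, 1, 0).
s=0: eigenvector (0, -2, 1).
P = [[1, 0, 0], [-1, 1, -2], [0, 0, 1]], D = diag(4, 3, 0), P⁻¹ = [[1, 0, 0], [1, 1, 2], [0, 0, 1]].
A³ = P·diag(64, 27, 0)·P⁻¹ = [[64, 0, 0], [-37, 27, 54], [0, 0, 0]].
The requested entry is 27.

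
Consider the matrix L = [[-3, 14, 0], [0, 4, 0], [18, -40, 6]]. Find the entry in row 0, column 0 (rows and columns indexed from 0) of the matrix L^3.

Characteristic polynomial: r^3 - 7r^2 - 6r + 72 = (r - 6)(r - 4)(r + 3), so the eigenvalues are -3, 4, 6.
r=-3: eigenvector (1, 0, -2).
r=4: eigenvector (2, 1, 2).
r=6: eigenvector (0, 0, 1).
P = [[1, 2, 0], [0, 1, 0], [-2, 2, 1]], D = diag(-3, 4, 6), P⁻¹ = [[1, -2, 0], [0, 1, 0], [2, -6, 1]].
L³ = P·diag(-27, 64, 216)·P⁻¹ = [[-27, 182, 0], [0, 64, 0], [486, -1276, 216]].
The requested entry is -27.

-27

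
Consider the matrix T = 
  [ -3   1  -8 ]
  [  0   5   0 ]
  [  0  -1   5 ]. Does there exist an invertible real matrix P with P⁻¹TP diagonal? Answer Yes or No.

Characteristic polynomial: p(r) = r^3 - 7r^2 - 5r + 75 = (r - 5)^2(r + 3).
r = 5 has algebraic multiplicity 2; rank(T − 5I) = 2, so geometric multiplicity = 1.
Geometric multiplicity < algebraic multiplicity, so T is not diagonalizable.

No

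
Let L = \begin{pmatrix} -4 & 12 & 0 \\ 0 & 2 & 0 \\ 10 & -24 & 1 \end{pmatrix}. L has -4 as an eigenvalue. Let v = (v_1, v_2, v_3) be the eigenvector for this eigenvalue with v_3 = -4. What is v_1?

L + 4I = [[0, 12, 0], [0, 6, 0], [10, -24, 5]].
Solving (L + 4I)v = 0 gives the eigenspace spanned by (2, 0, -4).
With v_3 = -4, v = (2, 0, -4), so v_1 = 2.

2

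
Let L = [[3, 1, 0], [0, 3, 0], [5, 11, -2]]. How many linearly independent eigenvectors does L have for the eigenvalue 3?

1

L − 3I = [[0, 1, 0], [0, 0, 0], [5, 11, -5]].
This matrix has rank 2, so its null space has dimension 3 − 2 = 1.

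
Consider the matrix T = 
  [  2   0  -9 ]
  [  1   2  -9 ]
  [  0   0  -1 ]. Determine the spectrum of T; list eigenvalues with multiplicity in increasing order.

Characteristic polynomial: p(μ) = μ^3 - 3μ^2 + 4 = (μ - 2)^2(μ + 1).
Roots (with multiplicity): -1, 2, 2.

-1, 2, 2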